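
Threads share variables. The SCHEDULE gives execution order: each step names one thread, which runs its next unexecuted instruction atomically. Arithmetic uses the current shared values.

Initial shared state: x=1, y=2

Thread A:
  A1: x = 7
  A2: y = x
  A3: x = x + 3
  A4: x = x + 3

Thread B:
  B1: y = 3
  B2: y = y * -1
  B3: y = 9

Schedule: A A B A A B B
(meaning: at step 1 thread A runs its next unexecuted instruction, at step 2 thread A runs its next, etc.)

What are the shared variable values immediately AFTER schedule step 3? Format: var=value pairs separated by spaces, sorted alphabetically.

Answer: x=7 y=3

Derivation:
Step 1: thread A executes A1 (x = 7). Shared: x=7 y=2. PCs: A@1 B@0
Step 2: thread A executes A2 (y = x). Shared: x=7 y=7. PCs: A@2 B@0
Step 3: thread B executes B1 (y = 3). Shared: x=7 y=3. PCs: A@2 B@1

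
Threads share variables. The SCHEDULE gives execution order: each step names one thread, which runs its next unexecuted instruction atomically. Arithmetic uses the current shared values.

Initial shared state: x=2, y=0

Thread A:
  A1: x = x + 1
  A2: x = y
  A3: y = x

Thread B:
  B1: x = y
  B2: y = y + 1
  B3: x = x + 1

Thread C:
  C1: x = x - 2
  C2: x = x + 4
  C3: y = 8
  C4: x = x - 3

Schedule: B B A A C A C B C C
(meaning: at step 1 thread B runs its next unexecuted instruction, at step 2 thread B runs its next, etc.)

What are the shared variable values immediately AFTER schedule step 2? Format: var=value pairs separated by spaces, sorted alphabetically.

Step 1: thread B executes B1 (x = y). Shared: x=0 y=0. PCs: A@0 B@1 C@0
Step 2: thread B executes B2 (y = y + 1). Shared: x=0 y=1. PCs: A@0 B@2 C@0

Answer: x=0 y=1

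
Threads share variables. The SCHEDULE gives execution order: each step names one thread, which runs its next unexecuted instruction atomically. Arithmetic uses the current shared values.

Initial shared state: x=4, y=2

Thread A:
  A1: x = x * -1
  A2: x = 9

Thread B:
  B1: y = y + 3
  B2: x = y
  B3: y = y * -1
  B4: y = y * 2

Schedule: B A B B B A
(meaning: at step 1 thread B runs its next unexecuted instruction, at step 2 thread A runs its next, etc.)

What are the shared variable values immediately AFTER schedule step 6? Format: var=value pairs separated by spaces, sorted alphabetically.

Step 1: thread B executes B1 (y = y + 3). Shared: x=4 y=5. PCs: A@0 B@1
Step 2: thread A executes A1 (x = x * -1). Shared: x=-4 y=5. PCs: A@1 B@1
Step 3: thread B executes B2 (x = y). Shared: x=5 y=5. PCs: A@1 B@2
Step 4: thread B executes B3 (y = y * -1). Shared: x=5 y=-5. PCs: A@1 B@3
Step 5: thread B executes B4 (y = y * 2). Shared: x=5 y=-10. PCs: A@1 B@4
Step 6: thread A executes A2 (x = 9). Shared: x=9 y=-10. PCs: A@2 B@4

Answer: x=9 y=-10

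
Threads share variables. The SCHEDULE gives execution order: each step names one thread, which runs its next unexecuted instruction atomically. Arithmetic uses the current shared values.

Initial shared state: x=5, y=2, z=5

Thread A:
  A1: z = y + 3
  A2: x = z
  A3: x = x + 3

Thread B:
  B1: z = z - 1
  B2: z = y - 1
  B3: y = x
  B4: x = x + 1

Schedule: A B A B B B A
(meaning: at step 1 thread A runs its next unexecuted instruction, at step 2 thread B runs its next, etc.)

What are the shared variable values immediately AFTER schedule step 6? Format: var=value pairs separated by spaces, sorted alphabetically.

Step 1: thread A executes A1 (z = y + 3). Shared: x=5 y=2 z=5. PCs: A@1 B@0
Step 2: thread B executes B1 (z = z - 1). Shared: x=5 y=2 z=4. PCs: A@1 B@1
Step 3: thread A executes A2 (x = z). Shared: x=4 y=2 z=4. PCs: A@2 B@1
Step 4: thread B executes B2 (z = y - 1). Shared: x=4 y=2 z=1. PCs: A@2 B@2
Step 5: thread B executes B3 (y = x). Shared: x=4 y=4 z=1. PCs: A@2 B@3
Step 6: thread B executes B4 (x = x + 1). Shared: x=5 y=4 z=1. PCs: A@2 B@4

Answer: x=5 y=4 z=1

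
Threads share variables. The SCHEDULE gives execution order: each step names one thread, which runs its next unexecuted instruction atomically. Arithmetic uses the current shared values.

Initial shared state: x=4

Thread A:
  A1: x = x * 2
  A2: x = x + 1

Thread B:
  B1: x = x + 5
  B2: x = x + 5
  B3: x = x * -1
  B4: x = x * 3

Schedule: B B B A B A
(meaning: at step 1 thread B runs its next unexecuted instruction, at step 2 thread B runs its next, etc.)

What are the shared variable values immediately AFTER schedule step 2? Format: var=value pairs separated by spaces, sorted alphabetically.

Answer: x=14

Derivation:
Step 1: thread B executes B1 (x = x + 5). Shared: x=9. PCs: A@0 B@1
Step 2: thread B executes B2 (x = x + 5). Shared: x=14. PCs: A@0 B@2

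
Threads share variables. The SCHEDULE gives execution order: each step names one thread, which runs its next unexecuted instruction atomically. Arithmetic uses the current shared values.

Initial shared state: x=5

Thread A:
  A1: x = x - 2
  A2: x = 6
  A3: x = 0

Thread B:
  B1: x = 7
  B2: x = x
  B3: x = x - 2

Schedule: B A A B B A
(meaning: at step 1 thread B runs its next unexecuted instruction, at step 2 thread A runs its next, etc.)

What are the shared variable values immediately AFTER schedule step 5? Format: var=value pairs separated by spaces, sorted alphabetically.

Step 1: thread B executes B1 (x = 7). Shared: x=7. PCs: A@0 B@1
Step 2: thread A executes A1 (x = x - 2). Shared: x=5. PCs: A@1 B@1
Step 3: thread A executes A2 (x = 6). Shared: x=6. PCs: A@2 B@1
Step 4: thread B executes B2 (x = x). Shared: x=6. PCs: A@2 B@2
Step 5: thread B executes B3 (x = x - 2). Shared: x=4. PCs: A@2 B@3

Answer: x=4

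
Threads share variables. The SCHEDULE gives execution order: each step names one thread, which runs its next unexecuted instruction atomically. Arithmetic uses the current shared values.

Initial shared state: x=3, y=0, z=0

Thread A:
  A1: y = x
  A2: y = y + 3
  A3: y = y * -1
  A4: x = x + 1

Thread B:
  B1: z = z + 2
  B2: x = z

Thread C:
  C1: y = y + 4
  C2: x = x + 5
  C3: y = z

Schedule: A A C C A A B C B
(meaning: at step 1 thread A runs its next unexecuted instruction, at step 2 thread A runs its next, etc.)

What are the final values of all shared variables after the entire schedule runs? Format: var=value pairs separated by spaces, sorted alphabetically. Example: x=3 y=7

Answer: x=2 y=2 z=2

Derivation:
Step 1: thread A executes A1 (y = x). Shared: x=3 y=3 z=0. PCs: A@1 B@0 C@0
Step 2: thread A executes A2 (y = y + 3). Shared: x=3 y=6 z=0. PCs: A@2 B@0 C@0
Step 3: thread C executes C1 (y = y + 4). Shared: x=3 y=10 z=0. PCs: A@2 B@0 C@1
Step 4: thread C executes C2 (x = x + 5). Shared: x=8 y=10 z=0. PCs: A@2 B@0 C@2
Step 5: thread A executes A3 (y = y * -1). Shared: x=8 y=-10 z=0. PCs: A@3 B@0 C@2
Step 6: thread A executes A4 (x = x + 1). Shared: x=9 y=-10 z=0. PCs: A@4 B@0 C@2
Step 7: thread B executes B1 (z = z + 2). Shared: x=9 y=-10 z=2. PCs: A@4 B@1 C@2
Step 8: thread C executes C3 (y = z). Shared: x=9 y=2 z=2. PCs: A@4 B@1 C@3
Step 9: thread B executes B2 (x = z). Shared: x=2 y=2 z=2. PCs: A@4 B@2 C@3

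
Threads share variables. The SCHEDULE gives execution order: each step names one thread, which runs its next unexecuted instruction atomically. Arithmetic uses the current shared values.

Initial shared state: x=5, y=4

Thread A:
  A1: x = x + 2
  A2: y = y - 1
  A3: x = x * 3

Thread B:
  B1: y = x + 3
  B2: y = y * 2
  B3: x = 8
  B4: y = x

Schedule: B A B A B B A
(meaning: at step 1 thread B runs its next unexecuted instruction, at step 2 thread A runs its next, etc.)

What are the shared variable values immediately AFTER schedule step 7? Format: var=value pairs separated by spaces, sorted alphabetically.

Step 1: thread B executes B1 (y = x + 3). Shared: x=5 y=8. PCs: A@0 B@1
Step 2: thread A executes A1 (x = x + 2). Shared: x=7 y=8. PCs: A@1 B@1
Step 3: thread B executes B2 (y = y * 2). Shared: x=7 y=16. PCs: A@1 B@2
Step 4: thread A executes A2 (y = y - 1). Shared: x=7 y=15. PCs: A@2 B@2
Step 5: thread B executes B3 (x = 8). Shared: x=8 y=15. PCs: A@2 B@3
Step 6: thread B executes B4 (y = x). Shared: x=8 y=8. PCs: A@2 B@4
Step 7: thread A executes A3 (x = x * 3). Shared: x=24 y=8. PCs: A@3 B@4

Answer: x=24 y=8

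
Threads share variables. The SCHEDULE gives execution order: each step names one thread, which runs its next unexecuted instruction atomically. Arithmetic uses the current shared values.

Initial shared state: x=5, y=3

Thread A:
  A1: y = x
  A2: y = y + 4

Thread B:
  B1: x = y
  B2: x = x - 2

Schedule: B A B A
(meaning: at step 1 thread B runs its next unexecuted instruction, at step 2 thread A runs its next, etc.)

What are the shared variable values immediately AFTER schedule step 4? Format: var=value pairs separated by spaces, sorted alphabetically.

Answer: x=1 y=7

Derivation:
Step 1: thread B executes B1 (x = y). Shared: x=3 y=3. PCs: A@0 B@1
Step 2: thread A executes A1 (y = x). Shared: x=3 y=3. PCs: A@1 B@1
Step 3: thread B executes B2 (x = x - 2). Shared: x=1 y=3. PCs: A@1 B@2
Step 4: thread A executes A2 (y = y + 4). Shared: x=1 y=7. PCs: A@2 B@2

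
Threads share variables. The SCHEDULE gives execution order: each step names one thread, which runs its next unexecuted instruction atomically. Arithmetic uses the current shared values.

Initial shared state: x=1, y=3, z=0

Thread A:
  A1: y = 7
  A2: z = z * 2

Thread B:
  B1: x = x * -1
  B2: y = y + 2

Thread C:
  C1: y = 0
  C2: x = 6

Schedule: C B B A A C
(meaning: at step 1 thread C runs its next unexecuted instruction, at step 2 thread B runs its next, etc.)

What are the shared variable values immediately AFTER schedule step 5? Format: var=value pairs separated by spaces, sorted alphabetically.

Step 1: thread C executes C1 (y = 0). Shared: x=1 y=0 z=0. PCs: A@0 B@0 C@1
Step 2: thread B executes B1 (x = x * -1). Shared: x=-1 y=0 z=0. PCs: A@0 B@1 C@1
Step 3: thread B executes B2 (y = y + 2). Shared: x=-1 y=2 z=0. PCs: A@0 B@2 C@1
Step 4: thread A executes A1 (y = 7). Shared: x=-1 y=7 z=0. PCs: A@1 B@2 C@1
Step 5: thread A executes A2 (z = z * 2). Shared: x=-1 y=7 z=0. PCs: A@2 B@2 C@1

Answer: x=-1 y=7 z=0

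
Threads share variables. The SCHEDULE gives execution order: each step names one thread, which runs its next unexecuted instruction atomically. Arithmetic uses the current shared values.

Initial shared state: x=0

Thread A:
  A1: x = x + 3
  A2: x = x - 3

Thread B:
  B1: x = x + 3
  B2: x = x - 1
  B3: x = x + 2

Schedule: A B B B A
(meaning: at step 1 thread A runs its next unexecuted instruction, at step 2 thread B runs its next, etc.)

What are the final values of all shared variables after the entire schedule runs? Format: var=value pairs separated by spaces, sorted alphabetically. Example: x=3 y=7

Step 1: thread A executes A1 (x = x + 3). Shared: x=3. PCs: A@1 B@0
Step 2: thread B executes B1 (x = x + 3). Shared: x=6. PCs: A@1 B@1
Step 3: thread B executes B2 (x = x - 1). Shared: x=5. PCs: A@1 B@2
Step 4: thread B executes B3 (x = x + 2). Shared: x=7. PCs: A@1 B@3
Step 5: thread A executes A2 (x = x - 3). Shared: x=4. PCs: A@2 B@3

Answer: x=4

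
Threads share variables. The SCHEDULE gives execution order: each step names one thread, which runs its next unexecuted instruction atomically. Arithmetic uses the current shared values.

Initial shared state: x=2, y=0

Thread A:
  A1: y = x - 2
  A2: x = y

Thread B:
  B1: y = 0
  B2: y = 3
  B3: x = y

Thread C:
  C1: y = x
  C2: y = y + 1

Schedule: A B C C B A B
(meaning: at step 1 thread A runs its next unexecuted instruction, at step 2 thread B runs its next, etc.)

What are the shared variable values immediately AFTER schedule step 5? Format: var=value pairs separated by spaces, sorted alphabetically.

Step 1: thread A executes A1 (y = x - 2). Shared: x=2 y=0. PCs: A@1 B@0 C@0
Step 2: thread B executes B1 (y = 0). Shared: x=2 y=0. PCs: A@1 B@1 C@0
Step 3: thread C executes C1 (y = x). Shared: x=2 y=2. PCs: A@1 B@1 C@1
Step 4: thread C executes C2 (y = y + 1). Shared: x=2 y=3. PCs: A@1 B@1 C@2
Step 5: thread B executes B2 (y = 3). Shared: x=2 y=3. PCs: A@1 B@2 C@2

Answer: x=2 y=3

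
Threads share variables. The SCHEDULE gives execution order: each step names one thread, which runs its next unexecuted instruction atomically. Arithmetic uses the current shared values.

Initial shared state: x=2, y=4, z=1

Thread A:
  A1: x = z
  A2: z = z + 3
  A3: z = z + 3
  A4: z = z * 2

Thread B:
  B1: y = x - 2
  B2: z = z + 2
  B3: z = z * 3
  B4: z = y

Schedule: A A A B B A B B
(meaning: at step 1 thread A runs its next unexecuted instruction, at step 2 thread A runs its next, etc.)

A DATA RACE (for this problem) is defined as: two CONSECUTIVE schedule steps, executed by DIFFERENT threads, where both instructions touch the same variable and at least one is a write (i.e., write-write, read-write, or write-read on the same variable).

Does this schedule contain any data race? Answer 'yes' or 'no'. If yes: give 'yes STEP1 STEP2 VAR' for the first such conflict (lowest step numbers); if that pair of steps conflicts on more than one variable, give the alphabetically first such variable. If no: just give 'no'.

Answer: yes 5 6 z

Derivation:
Steps 1,2: same thread (A). No race.
Steps 2,3: same thread (A). No race.
Steps 3,4: A(r=z,w=z) vs B(r=x,w=y). No conflict.
Steps 4,5: same thread (B). No race.
Steps 5,6: B(z = z + 2) vs A(z = z * 2). RACE on z (W-W).
Steps 6,7: A(z = z * 2) vs B(z = z * 3). RACE on z (W-W).
Steps 7,8: same thread (B). No race.
First conflict at steps 5,6.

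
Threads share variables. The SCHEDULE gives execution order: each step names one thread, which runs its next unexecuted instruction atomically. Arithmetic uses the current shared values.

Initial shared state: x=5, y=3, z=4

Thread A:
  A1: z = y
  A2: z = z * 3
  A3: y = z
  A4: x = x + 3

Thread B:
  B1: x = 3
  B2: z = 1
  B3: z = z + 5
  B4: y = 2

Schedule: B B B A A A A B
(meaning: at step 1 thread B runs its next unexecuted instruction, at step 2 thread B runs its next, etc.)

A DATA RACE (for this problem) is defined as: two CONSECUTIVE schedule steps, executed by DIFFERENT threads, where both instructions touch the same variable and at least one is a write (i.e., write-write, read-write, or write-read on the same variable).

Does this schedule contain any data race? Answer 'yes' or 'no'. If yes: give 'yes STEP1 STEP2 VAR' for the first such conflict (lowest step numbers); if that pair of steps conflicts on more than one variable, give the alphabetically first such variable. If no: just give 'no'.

Steps 1,2: same thread (B). No race.
Steps 2,3: same thread (B). No race.
Steps 3,4: B(z = z + 5) vs A(z = y). RACE on z (W-W).
Steps 4,5: same thread (A). No race.
Steps 5,6: same thread (A). No race.
Steps 6,7: same thread (A). No race.
Steps 7,8: A(r=x,w=x) vs B(r=-,w=y). No conflict.
First conflict at steps 3,4.

Answer: yes 3 4 z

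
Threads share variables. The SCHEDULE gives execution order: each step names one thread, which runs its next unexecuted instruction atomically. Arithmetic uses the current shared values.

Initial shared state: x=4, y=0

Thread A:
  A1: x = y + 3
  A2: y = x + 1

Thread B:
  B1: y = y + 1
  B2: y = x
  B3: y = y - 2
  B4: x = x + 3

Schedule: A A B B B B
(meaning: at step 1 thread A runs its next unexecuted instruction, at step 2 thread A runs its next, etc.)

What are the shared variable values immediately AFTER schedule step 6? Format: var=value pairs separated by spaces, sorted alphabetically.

Step 1: thread A executes A1 (x = y + 3). Shared: x=3 y=0. PCs: A@1 B@0
Step 2: thread A executes A2 (y = x + 1). Shared: x=3 y=4. PCs: A@2 B@0
Step 3: thread B executes B1 (y = y + 1). Shared: x=3 y=5. PCs: A@2 B@1
Step 4: thread B executes B2 (y = x). Shared: x=3 y=3. PCs: A@2 B@2
Step 5: thread B executes B3 (y = y - 2). Shared: x=3 y=1. PCs: A@2 B@3
Step 6: thread B executes B4 (x = x + 3). Shared: x=6 y=1. PCs: A@2 B@4

Answer: x=6 y=1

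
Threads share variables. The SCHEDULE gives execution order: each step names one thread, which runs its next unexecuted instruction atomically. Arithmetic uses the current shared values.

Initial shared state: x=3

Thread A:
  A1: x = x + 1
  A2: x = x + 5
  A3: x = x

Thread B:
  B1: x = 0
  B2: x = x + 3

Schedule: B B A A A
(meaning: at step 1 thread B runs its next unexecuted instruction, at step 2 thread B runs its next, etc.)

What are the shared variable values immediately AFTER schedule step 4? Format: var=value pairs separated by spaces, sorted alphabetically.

Answer: x=9

Derivation:
Step 1: thread B executes B1 (x = 0). Shared: x=0. PCs: A@0 B@1
Step 2: thread B executes B2 (x = x + 3). Shared: x=3. PCs: A@0 B@2
Step 3: thread A executes A1 (x = x + 1). Shared: x=4. PCs: A@1 B@2
Step 4: thread A executes A2 (x = x + 5). Shared: x=9. PCs: A@2 B@2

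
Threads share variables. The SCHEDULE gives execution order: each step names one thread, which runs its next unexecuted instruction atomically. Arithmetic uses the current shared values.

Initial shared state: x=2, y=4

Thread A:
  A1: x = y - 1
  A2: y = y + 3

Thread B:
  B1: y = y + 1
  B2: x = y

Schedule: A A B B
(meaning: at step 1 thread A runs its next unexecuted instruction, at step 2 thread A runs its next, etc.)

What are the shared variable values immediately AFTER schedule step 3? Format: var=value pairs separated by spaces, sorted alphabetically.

Step 1: thread A executes A1 (x = y - 1). Shared: x=3 y=4. PCs: A@1 B@0
Step 2: thread A executes A2 (y = y + 3). Shared: x=3 y=7. PCs: A@2 B@0
Step 3: thread B executes B1 (y = y + 1). Shared: x=3 y=8. PCs: A@2 B@1

Answer: x=3 y=8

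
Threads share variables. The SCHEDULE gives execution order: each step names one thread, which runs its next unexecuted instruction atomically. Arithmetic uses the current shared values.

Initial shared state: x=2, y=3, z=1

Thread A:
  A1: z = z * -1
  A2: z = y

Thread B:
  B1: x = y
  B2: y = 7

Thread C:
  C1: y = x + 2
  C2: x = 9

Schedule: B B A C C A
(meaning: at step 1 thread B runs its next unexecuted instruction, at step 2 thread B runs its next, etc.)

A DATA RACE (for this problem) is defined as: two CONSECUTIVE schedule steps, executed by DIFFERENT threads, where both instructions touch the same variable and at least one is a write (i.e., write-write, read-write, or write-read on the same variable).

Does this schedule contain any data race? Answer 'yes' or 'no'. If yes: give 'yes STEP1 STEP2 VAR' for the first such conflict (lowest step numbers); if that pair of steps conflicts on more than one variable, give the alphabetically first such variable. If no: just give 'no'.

Answer: no

Derivation:
Steps 1,2: same thread (B). No race.
Steps 2,3: B(r=-,w=y) vs A(r=z,w=z). No conflict.
Steps 3,4: A(r=z,w=z) vs C(r=x,w=y). No conflict.
Steps 4,5: same thread (C). No race.
Steps 5,6: C(r=-,w=x) vs A(r=y,w=z). No conflict.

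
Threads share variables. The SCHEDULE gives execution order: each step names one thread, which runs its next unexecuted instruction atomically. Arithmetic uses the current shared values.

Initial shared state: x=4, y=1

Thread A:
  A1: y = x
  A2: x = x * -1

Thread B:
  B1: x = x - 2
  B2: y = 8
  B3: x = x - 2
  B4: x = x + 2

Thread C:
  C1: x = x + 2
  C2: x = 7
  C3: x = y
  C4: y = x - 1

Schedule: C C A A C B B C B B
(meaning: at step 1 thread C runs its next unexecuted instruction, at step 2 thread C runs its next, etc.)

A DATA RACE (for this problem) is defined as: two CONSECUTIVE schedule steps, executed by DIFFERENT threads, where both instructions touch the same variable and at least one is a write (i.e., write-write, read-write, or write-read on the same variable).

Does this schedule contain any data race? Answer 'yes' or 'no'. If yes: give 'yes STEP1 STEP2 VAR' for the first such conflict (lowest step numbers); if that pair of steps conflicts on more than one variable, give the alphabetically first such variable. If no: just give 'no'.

Steps 1,2: same thread (C). No race.
Steps 2,3: C(x = 7) vs A(y = x). RACE on x (W-R).
Steps 3,4: same thread (A). No race.
Steps 4,5: A(x = x * -1) vs C(x = y). RACE on x (W-W).
Steps 5,6: C(x = y) vs B(x = x - 2). RACE on x (W-W).
Steps 6,7: same thread (B). No race.
Steps 7,8: B(y = 8) vs C(y = x - 1). RACE on y (W-W).
Steps 8,9: C(y = x - 1) vs B(x = x - 2). RACE on x (R-W).
Steps 9,10: same thread (B). No race.
First conflict at steps 2,3.

Answer: yes 2 3 x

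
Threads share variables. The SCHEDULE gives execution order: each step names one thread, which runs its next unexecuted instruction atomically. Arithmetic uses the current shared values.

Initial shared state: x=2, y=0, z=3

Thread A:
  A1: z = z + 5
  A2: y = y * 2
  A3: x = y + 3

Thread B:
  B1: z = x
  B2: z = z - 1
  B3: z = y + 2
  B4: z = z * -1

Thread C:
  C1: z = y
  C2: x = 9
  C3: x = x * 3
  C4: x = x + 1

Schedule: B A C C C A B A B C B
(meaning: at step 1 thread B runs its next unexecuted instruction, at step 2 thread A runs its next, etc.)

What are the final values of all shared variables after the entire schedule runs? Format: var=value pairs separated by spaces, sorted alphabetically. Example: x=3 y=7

Answer: x=4 y=0 z=-2

Derivation:
Step 1: thread B executes B1 (z = x). Shared: x=2 y=0 z=2. PCs: A@0 B@1 C@0
Step 2: thread A executes A1 (z = z + 5). Shared: x=2 y=0 z=7. PCs: A@1 B@1 C@0
Step 3: thread C executes C1 (z = y). Shared: x=2 y=0 z=0. PCs: A@1 B@1 C@1
Step 4: thread C executes C2 (x = 9). Shared: x=9 y=0 z=0. PCs: A@1 B@1 C@2
Step 5: thread C executes C3 (x = x * 3). Shared: x=27 y=0 z=0. PCs: A@1 B@1 C@3
Step 6: thread A executes A2 (y = y * 2). Shared: x=27 y=0 z=0. PCs: A@2 B@1 C@3
Step 7: thread B executes B2 (z = z - 1). Shared: x=27 y=0 z=-1. PCs: A@2 B@2 C@3
Step 8: thread A executes A3 (x = y + 3). Shared: x=3 y=0 z=-1. PCs: A@3 B@2 C@3
Step 9: thread B executes B3 (z = y + 2). Shared: x=3 y=0 z=2. PCs: A@3 B@3 C@3
Step 10: thread C executes C4 (x = x + 1). Shared: x=4 y=0 z=2. PCs: A@3 B@3 C@4
Step 11: thread B executes B4 (z = z * -1). Shared: x=4 y=0 z=-2. PCs: A@3 B@4 C@4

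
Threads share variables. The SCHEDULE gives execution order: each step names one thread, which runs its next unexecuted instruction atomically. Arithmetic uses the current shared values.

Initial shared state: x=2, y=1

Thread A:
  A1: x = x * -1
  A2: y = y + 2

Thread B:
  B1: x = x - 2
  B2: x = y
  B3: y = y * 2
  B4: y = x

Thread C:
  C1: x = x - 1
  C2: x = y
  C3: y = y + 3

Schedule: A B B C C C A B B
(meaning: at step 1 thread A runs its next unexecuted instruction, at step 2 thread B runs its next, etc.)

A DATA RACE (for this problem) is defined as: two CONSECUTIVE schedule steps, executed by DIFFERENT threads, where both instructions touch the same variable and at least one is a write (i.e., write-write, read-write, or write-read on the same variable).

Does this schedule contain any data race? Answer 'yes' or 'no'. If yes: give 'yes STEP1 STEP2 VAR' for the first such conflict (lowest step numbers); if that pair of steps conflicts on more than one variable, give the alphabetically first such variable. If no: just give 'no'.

Steps 1,2: A(x = x * -1) vs B(x = x - 2). RACE on x (W-W).
Steps 2,3: same thread (B). No race.
Steps 3,4: B(x = y) vs C(x = x - 1). RACE on x (W-W).
Steps 4,5: same thread (C). No race.
Steps 5,6: same thread (C). No race.
Steps 6,7: C(y = y + 3) vs A(y = y + 2). RACE on y (W-W).
Steps 7,8: A(y = y + 2) vs B(y = y * 2). RACE on y (W-W).
Steps 8,9: same thread (B). No race.
First conflict at steps 1,2.

Answer: yes 1 2 x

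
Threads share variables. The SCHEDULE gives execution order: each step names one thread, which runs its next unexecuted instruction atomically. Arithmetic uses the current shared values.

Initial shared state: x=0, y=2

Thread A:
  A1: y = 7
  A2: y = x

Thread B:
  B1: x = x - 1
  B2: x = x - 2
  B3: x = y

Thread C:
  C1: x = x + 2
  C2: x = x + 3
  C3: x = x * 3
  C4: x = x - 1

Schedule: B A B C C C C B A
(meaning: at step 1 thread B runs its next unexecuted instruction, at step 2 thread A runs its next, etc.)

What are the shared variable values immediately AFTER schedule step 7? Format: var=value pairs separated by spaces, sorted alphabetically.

Step 1: thread B executes B1 (x = x - 1). Shared: x=-1 y=2. PCs: A@0 B@1 C@0
Step 2: thread A executes A1 (y = 7). Shared: x=-1 y=7. PCs: A@1 B@1 C@0
Step 3: thread B executes B2 (x = x - 2). Shared: x=-3 y=7. PCs: A@1 B@2 C@0
Step 4: thread C executes C1 (x = x + 2). Shared: x=-1 y=7. PCs: A@1 B@2 C@1
Step 5: thread C executes C2 (x = x + 3). Shared: x=2 y=7. PCs: A@1 B@2 C@2
Step 6: thread C executes C3 (x = x * 3). Shared: x=6 y=7. PCs: A@1 B@2 C@3
Step 7: thread C executes C4 (x = x - 1). Shared: x=5 y=7. PCs: A@1 B@2 C@4

Answer: x=5 y=7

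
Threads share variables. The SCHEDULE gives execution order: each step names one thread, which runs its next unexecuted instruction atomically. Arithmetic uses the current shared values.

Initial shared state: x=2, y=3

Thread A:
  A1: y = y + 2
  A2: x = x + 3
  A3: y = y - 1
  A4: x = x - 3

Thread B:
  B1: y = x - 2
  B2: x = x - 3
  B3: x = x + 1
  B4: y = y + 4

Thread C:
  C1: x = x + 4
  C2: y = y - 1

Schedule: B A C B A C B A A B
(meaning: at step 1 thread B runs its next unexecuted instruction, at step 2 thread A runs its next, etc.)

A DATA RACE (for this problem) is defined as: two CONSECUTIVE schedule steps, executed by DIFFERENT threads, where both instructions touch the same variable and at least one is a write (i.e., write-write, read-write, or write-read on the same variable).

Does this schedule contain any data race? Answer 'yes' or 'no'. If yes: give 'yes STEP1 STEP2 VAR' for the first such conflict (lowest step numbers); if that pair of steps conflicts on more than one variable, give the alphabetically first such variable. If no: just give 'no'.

Steps 1,2: B(y = x - 2) vs A(y = y + 2). RACE on y (W-W).
Steps 2,3: A(r=y,w=y) vs C(r=x,w=x). No conflict.
Steps 3,4: C(x = x + 4) vs B(x = x - 3). RACE on x (W-W).
Steps 4,5: B(x = x - 3) vs A(x = x + 3). RACE on x (W-W).
Steps 5,6: A(r=x,w=x) vs C(r=y,w=y). No conflict.
Steps 6,7: C(r=y,w=y) vs B(r=x,w=x). No conflict.
Steps 7,8: B(r=x,w=x) vs A(r=y,w=y). No conflict.
Steps 8,9: same thread (A). No race.
Steps 9,10: A(r=x,w=x) vs B(r=y,w=y). No conflict.
First conflict at steps 1,2.

Answer: yes 1 2 y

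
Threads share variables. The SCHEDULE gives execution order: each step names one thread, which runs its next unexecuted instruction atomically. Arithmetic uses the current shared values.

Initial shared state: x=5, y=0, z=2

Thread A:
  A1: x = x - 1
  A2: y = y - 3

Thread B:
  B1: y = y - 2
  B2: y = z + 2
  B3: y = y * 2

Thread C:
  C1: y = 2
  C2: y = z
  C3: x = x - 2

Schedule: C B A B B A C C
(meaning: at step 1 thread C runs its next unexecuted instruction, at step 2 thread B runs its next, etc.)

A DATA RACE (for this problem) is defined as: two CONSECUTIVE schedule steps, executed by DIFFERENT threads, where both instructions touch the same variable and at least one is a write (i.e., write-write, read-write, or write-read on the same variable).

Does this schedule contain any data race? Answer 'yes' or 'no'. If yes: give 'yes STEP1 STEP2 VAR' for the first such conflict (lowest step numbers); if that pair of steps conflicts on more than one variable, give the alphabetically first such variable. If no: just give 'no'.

Steps 1,2: C(y = 2) vs B(y = y - 2). RACE on y (W-W).
Steps 2,3: B(r=y,w=y) vs A(r=x,w=x). No conflict.
Steps 3,4: A(r=x,w=x) vs B(r=z,w=y). No conflict.
Steps 4,5: same thread (B). No race.
Steps 5,6: B(y = y * 2) vs A(y = y - 3). RACE on y (W-W).
Steps 6,7: A(y = y - 3) vs C(y = z). RACE on y (W-W).
Steps 7,8: same thread (C). No race.
First conflict at steps 1,2.

Answer: yes 1 2 y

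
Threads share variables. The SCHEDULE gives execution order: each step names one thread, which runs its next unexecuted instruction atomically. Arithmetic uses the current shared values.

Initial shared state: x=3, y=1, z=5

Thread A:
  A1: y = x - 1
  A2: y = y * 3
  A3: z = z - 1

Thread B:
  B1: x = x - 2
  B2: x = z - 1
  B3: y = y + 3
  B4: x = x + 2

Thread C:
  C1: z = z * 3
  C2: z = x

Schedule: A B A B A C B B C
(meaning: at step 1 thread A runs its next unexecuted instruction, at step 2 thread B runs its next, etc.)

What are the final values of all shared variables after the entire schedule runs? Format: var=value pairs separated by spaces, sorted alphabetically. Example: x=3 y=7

Step 1: thread A executes A1 (y = x - 1). Shared: x=3 y=2 z=5. PCs: A@1 B@0 C@0
Step 2: thread B executes B1 (x = x - 2). Shared: x=1 y=2 z=5. PCs: A@1 B@1 C@0
Step 3: thread A executes A2 (y = y * 3). Shared: x=1 y=6 z=5. PCs: A@2 B@1 C@0
Step 4: thread B executes B2 (x = z - 1). Shared: x=4 y=6 z=5. PCs: A@2 B@2 C@0
Step 5: thread A executes A3 (z = z - 1). Shared: x=4 y=6 z=4. PCs: A@3 B@2 C@0
Step 6: thread C executes C1 (z = z * 3). Shared: x=4 y=6 z=12. PCs: A@3 B@2 C@1
Step 7: thread B executes B3 (y = y + 3). Shared: x=4 y=9 z=12. PCs: A@3 B@3 C@1
Step 8: thread B executes B4 (x = x + 2). Shared: x=6 y=9 z=12. PCs: A@3 B@4 C@1
Step 9: thread C executes C2 (z = x). Shared: x=6 y=9 z=6. PCs: A@3 B@4 C@2

Answer: x=6 y=9 z=6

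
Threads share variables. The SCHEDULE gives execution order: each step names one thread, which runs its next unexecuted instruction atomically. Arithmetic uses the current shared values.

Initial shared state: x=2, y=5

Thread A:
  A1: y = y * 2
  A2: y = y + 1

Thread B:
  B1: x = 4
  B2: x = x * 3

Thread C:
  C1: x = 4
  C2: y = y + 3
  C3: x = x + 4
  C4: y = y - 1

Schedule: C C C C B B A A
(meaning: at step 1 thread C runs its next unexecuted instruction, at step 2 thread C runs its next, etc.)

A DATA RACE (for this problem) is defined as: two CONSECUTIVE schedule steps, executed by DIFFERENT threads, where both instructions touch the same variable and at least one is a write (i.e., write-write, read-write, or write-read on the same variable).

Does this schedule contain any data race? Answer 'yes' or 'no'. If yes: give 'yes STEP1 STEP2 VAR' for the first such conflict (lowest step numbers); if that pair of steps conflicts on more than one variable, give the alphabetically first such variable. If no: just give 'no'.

Answer: no

Derivation:
Steps 1,2: same thread (C). No race.
Steps 2,3: same thread (C). No race.
Steps 3,4: same thread (C). No race.
Steps 4,5: C(r=y,w=y) vs B(r=-,w=x). No conflict.
Steps 5,6: same thread (B). No race.
Steps 6,7: B(r=x,w=x) vs A(r=y,w=y). No conflict.
Steps 7,8: same thread (A). No race.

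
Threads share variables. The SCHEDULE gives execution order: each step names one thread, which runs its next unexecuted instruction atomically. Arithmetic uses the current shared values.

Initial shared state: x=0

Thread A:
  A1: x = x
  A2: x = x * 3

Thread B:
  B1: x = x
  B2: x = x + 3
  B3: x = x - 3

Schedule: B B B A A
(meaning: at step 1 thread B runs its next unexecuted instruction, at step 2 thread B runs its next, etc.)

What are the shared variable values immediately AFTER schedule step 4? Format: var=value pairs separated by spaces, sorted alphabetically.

Step 1: thread B executes B1 (x = x). Shared: x=0. PCs: A@0 B@1
Step 2: thread B executes B2 (x = x + 3). Shared: x=3. PCs: A@0 B@2
Step 3: thread B executes B3 (x = x - 3). Shared: x=0. PCs: A@0 B@3
Step 4: thread A executes A1 (x = x). Shared: x=0. PCs: A@1 B@3

Answer: x=0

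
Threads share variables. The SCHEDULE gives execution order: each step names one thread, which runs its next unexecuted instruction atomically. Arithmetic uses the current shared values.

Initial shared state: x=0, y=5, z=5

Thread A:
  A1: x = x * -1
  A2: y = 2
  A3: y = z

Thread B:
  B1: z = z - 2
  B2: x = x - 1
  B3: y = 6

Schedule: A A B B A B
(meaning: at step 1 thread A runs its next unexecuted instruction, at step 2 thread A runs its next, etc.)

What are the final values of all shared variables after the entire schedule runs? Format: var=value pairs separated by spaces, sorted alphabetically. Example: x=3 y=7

Step 1: thread A executes A1 (x = x * -1). Shared: x=0 y=5 z=5. PCs: A@1 B@0
Step 2: thread A executes A2 (y = 2). Shared: x=0 y=2 z=5. PCs: A@2 B@0
Step 3: thread B executes B1 (z = z - 2). Shared: x=0 y=2 z=3. PCs: A@2 B@1
Step 4: thread B executes B2 (x = x - 1). Shared: x=-1 y=2 z=3. PCs: A@2 B@2
Step 5: thread A executes A3 (y = z). Shared: x=-1 y=3 z=3. PCs: A@3 B@2
Step 6: thread B executes B3 (y = 6). Shared: x=-1 y=6 z=3. PCs: A@3 B@3

Answer: x=-1 y=6 z=3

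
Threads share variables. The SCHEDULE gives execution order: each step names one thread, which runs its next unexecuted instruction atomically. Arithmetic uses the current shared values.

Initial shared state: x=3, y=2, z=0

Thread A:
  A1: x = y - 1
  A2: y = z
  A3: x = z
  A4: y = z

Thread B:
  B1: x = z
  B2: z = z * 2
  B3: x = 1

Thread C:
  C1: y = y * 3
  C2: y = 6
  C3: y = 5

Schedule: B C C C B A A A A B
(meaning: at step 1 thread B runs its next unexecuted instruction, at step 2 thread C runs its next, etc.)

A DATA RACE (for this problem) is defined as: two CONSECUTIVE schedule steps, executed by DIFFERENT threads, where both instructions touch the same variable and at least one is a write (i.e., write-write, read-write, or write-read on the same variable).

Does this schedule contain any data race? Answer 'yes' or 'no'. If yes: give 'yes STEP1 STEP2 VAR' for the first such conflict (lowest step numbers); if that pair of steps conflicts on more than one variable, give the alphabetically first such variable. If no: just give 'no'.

Steps 1,2: B(r=z,w=x) vs C(r=y,w=y). No conflict.
Steps 2,3: same thread (C). No race.
Steps 3,4: same thread (C). No race.
Steps 4,5: C(r=-,w=y) vs B(r=z,w=z). No conflict.
Steps 5,6: B(r=z,w=z) vs A(r=y,w=x). No conflict.
Steps 6,7: same thread (A). No race.
Steps 7,8: same thread (A). No race.
Steps 8,9: same thread (A). No race.
Steps 9,10: A(r=z,w=y) vs B(r=-,w=x). No conflict.

Answer: no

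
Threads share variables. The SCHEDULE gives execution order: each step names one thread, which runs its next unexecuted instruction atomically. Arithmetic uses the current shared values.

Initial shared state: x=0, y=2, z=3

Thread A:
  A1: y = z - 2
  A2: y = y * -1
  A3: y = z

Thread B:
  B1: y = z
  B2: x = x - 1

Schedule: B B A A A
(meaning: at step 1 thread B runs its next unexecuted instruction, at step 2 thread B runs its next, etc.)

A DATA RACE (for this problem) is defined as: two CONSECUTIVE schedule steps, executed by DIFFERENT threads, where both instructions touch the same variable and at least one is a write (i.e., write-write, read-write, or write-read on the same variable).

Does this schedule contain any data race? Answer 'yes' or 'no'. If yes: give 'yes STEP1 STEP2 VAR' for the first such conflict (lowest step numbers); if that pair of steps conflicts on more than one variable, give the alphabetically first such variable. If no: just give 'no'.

Answer: no

Derivation:
Steps 1,2: same thread (B). No race.
Steps 2,3: B(r=x,w=x) vs A(r=z,w=y). No conflict.
Steps 3,4: same thread (A). No race.
Steps 4,5: same thread (A). No race.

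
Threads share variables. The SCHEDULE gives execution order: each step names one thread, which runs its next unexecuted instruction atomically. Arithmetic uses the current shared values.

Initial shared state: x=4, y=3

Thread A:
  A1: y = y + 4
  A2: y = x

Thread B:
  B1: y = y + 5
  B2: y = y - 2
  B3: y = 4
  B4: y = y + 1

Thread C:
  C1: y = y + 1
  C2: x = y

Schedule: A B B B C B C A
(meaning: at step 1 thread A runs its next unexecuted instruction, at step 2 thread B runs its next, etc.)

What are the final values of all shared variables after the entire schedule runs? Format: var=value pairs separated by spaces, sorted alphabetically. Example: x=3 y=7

Step 1: thread A executes A1 (y = y + 4). Shared: x=4 y=7. PCs: A@1 B@0 C@0
Step 2: thread B executes B1 (y = y + 5). Shared: x=4 y=12. PCs: A@1 B@1 C@0
Step 3: thread B executes B2 (y = y - 2). Shared: x=4 y=10. PCs: A@1 B@2 C@0
Step 4: thread B executes B3 (y = 4). Shared: x=4 y=4. PCs: A@1 B@3 C@0
Step 5: thread C executes C1 (y = y + 1). Shared: x=4 y=5. PCs: A@1 B@3 C@1
Step 6: thread B executes B4 (y = y + 1). Shared: x=4 y=6. PCs: A@1 B@4 C@1
Step 7: thread C executes C2 (x = y). Shared: x=6 y=6. PCs: A@1 B@4 C@2
Step 8: thread A executes A2 (y = x). Shared: x=6 y=6. PCs: A@2 B@4 C@2

Answer: x=6 y=6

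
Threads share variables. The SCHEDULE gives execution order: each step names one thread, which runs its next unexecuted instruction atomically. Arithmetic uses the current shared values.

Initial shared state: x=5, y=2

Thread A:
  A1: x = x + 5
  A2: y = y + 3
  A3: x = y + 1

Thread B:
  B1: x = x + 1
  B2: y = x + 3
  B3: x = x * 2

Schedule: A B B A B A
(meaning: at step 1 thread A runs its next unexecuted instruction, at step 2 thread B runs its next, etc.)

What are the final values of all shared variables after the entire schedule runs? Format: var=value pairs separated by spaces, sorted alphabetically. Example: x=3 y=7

Step 1: thread A executes A1 (x = x + 5). Shared: x=10 y=2. PCs: A@1 B@0
Step 2: thread B executes B1 (x = x + 1). Shared: x=11 y=2. PCs: A@1 B@1
Step 3: thread B executes B2 (y = x + 3). Shared: x=11 y=14. PCs: A@1 B@2
Step 4: thread A executes A2 (y = y + 3). Shared: x=11 y=17. PCs: A@2 B@2
Step 5: thread B executes B3 (x = x * 2). Shared: x=22 y=17. PCs: A@2 B@3
Step 6: thread A executes A3 (x = y + 1). Shared: x=18 y=17. PCs: A@3 B@3

Answer: x=18 y=17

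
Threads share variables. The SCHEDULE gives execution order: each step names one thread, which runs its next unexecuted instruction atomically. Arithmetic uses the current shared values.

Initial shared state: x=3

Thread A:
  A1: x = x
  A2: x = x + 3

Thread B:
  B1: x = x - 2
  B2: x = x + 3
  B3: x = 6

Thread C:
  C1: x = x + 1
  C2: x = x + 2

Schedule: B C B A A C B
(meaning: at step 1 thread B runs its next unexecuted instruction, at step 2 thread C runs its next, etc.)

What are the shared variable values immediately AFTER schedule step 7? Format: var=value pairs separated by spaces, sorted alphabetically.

Step 1: thread B executes B1 (x = x - 2). Shared: x=1. PCs: A@0 B@1 C@0
Step 2: thread C executes C1 (x = x + 1). Shared: x=2. PCs: A@0 B@1 C@1
Step 3: thread B executes B2 (x = x + 3). Shared: x=5. PCs: A@0 B@2 C@1
Step 4: thread A executes A1 (x = x). Shared: x=5. PCs: A@1 B@2 C@1
Step 5: thread A executes A2 (x = x + 3). Shared: x=8. PCs: A@2 B@2 C@1
Step 6: thread C executes C2 (x = x + 2). Shared: x=10. PCs: A@2 B@2 C@2
Step 7: thread B executes B3 (x = 6). Shared: x=6. PCs: A@2 B@3 C@2

Answer: x=6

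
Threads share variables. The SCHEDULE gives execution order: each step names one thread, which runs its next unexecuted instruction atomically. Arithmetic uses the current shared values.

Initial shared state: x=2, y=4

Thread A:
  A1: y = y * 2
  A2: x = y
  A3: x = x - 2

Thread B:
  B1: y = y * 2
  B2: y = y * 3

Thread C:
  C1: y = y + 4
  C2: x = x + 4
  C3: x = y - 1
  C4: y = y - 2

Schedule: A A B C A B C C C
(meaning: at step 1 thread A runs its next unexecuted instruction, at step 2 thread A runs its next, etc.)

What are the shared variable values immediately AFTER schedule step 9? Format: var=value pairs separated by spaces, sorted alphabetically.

Answer: x=59 y=58

Derivation:
Step 1: thread A executes A1 (y = y * 2). Shared: x=2 y=8. PCs: A@1 B@0 C@0
Step 2: thread A executes A2 (x = y). Shared: x=8 y=8. PCs: A@2 B@0 C@0
Step 3: thread B executes B1 (y = y * 2). Shared: x=8 y=16. PCs: A@2 B@1 C@0
Step 4: thread C executes C1 (y = y + 4). Shared: x=8 y=20. PCs: A@2 B@1 C@1
Step 5: thread A executes A3 (x = x - 2). Shared: x=6 y=20. PCs: A@3 B@1 C@1
Step 6: thread B executes B2 (y = y * 3). Shared: x=6 y=60. PCs: A@3 B@2 C@1
Step 7: thread C executes C2 (x = x + 4). Shared: x=10 y=60. PCs: A@3 B@2 C@2
Step 8: thread C executes C3 (x = y - 1). Shared: x=59 y=60. PCs: A@3 B@2 C@3
Step 9: thread C executes C4 (y = y - 2). Shared: x=59 y=58. PCs: A@3 B@2 C@4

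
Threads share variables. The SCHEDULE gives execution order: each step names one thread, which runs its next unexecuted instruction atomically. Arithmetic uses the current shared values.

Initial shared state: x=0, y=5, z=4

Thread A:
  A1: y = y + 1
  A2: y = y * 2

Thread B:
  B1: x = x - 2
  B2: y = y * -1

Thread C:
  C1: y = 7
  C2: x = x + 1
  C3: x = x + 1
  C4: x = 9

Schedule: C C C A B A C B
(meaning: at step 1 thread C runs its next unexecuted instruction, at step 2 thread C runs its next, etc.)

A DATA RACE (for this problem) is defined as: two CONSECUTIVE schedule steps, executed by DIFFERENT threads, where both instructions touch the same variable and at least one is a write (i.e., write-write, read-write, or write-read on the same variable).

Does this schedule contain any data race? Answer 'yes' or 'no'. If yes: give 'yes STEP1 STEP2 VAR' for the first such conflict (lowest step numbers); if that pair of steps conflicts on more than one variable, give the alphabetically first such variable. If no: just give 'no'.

Steps 1,2: same thread (C). No race.
Steps 2,3: same thread (C). No race.
Steps 3,4: C(r=x,w=x) vs A(r=y,w=y). No conflict.
Steps 4,5: A(r=y,w=y) vs B(r=x,w=x). No conflict.
Steps 5,6: B(r=x,w=x) vs A(r=y,w=y). No conflict.
Steps 6,7: A(r=y,w=y) vs C(r=-,w=x). No conflict.
Steps 7,8: C(r=-,w=x) vs B(r=y,w=y). No conflict.

Answer: no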